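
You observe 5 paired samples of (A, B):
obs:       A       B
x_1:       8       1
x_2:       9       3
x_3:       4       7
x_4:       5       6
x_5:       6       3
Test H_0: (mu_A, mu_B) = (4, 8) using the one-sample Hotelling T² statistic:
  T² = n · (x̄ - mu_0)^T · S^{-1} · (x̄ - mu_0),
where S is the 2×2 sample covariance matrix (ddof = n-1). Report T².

Step 1 — sample mean vector:
  mean(A) = (8 + 9 + 4 + 5 + 6) / 5 = 32/5 = 6.4
  mean(B) = (1 + 3 + 7 + 6 + 3) / 5 = 20/5 = 4
  x̄ = (6.4, 4),  deviation x̄ - mu_0 = (6.4, 4) - (4, 8) = (2.4, -4).

Step 2 — sample covariance matrix, S[i,j] = (1/(n-1)) · Σ_k (x_{k,i} - mean_i) · (x_{k,j} - mean_j), divisor n-1 = 4:
  S[A,A] = ((1.6)·(1.6) + (2.6)·(2.6) + (-2.4)·(-2.4) + (-1.4)·(-1.4) + (-0.4)·(-0.4)) / 4 = 17.2/4 = 4.3
  S[A,B] = ((1.6)·(-3) + (2.6)·(-1) + (-2.4)·(3) + (-1.4)·(2) + (-0.4)·(-1)) / 4 = -17/4 = -4.25
  S[B,B] = ((-3)·(-3) + (-1)·(-1) + (3)·(3) + (2)·(2) + (-1)·(-1)) / 4 = 24/4 = 6
  S = [[4.3, -4.25],
 [-4.25, 6]].

Step 3 — invert S. det(S) = 4.3·6 - (-4.25)² = 7.7375.
  S^{-1} = (1/det) · [[d, -b], [-b, a]] = [[0.7754, 0.5493],
 [0.5493, 0.5557]].

Step 4 — quadratic form (x̄ - mu_0)^T · S^{-1} · (x̄ - mu_0):
  S^{-1} · (x̄ - mu_0) = (-0.336, -0.9047),
  (x̄ - mu_0)^T · [...] = (2.4)·(-0.336) + (-4)·(-0.9047) = 2.8123.

Step 5 — scale by n: T² = 5 · 2.8123 = 14.0614.

T² ≈ 14.0614


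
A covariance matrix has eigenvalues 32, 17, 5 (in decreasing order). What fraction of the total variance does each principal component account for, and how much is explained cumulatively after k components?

Step 1 — total variance = trace(Sigma) = Σ λ_i = 32 + 17 + 5 = 54.

Step 2 — fraction explained by component i = λ_i / Σ λ:
  PC1: 32/54 = 0.5926
  PC2: 17/54 = 0.3148
  PC3: 5/54 = 0.0926

Step 3 — cumulative fraction after k components = (λ_1 + ... + λ_k) / Σ λ:
  k = 1: 32/54 = 0.5926
  k = 2: (32 + 17)/54 = 49/54 = 0.9074
  k = 3: (32 + 17 + 5)/54 = 54/54 = 1

Summary (fraction, with percent):

explained: PC1 0.5926 (59.26%), PC2 0.3148 (31.48%), PC3 0.0926 (9.26%);  cumulative: 0.5926, 0.9074, 1


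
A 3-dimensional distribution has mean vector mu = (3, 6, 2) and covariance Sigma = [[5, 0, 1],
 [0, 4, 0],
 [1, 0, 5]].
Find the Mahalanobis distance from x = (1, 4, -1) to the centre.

Step 1 — centre the observation: (x - mu) = (-2, -2, -3).

Step 2 — invert Sigma (cofactor / det for 3×3, or solve directly):
  Sigma^{-1} = [[0.2083, 0, -0.0417],
 [0, 0.25, 0],
 [-0.0417, 0, 0.2083]].

Step 3 — form the quadratic (x - mu)^T · Sigma^{-1} · (x - mu):
  Sigma^{-1} · (x - mu) = (-0.2917, -0.5, -0.5417).
  (x - mu)^T · [Sigma^{-1} · (x - mu)] = (-2)·(-0.2917) + (-2)·(-0.5) + (-3)·(-0.5417) = 3.2083.

Step 4 — take square root: d = √(3.2083) ≈ 1.7912.

d(x, mu) = √(3.2083) ≈ 1.7912


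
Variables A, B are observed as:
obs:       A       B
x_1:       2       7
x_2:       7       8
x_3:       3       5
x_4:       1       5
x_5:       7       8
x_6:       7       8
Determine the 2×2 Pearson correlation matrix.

Step 1 — column means:
  mean(A) = (2 + 7 + 3 + 1 + 7 + 7) / 6 = 27/6 = 4.5
  mean(B) = (7 + 8 + 5 + 5 + 8 + 8) / 6 = 41/6 = 6.8333

Step 2 — sample variances and covariances s[i,j] = (1/(n-1)) · Σ_k (x_{k,i} - mean_i) · (x_{k,j} - mean_j), with n-1 = 5:
  s[A,A] = ((-2.5)·(-2.5) + (2.5)·(2.5) + (-1.5)·(-1.5) + (-3.5)·(-3.5) + (2.5)·(2.5) + (2.5)·(2.5)) / 5 = 39.5/5 = 7.9
  s[A,B] = ((-2.5)·(0.1667) + (2.5)·(1.1667) + (-1.5)·(-1.8333) + (-3.5)·(-1.8333) + (2.5)·(1.1667) + (2.5)·(1.1667)) / 5 = 17.5/5 = 3.5
  s[B,B] = ((0.1667)·(0.1667) + (1.1667)·(1.1667) + (-1.8333)·(-1.8333) + (-1.8333)·(-1.8333) + (1.1667)·(1.1667) + (1.1667)·(1.1667)) / 5 = 10.8333/5 = 2.1667
  Sample standard deviations s_i = √(s[i,i]):
  s(A) = √(7.9) = 2.8107
  s(B) = √(2.1667) = 1.472

Step 3 — r_{ij} = s_{ij} / (s_i · s_j):
  r[A,A] = 1 (diagonal).
  r[A,B] = 3.5 / (2.8107 · 1.472) = 3.5 / 4.1372 = 0.846
  r[B,B] = 1 (diagonal).

R is symmetric with unit diagonal. Assembling:

R = [[1, 0.846],
 [0.846, 1]]


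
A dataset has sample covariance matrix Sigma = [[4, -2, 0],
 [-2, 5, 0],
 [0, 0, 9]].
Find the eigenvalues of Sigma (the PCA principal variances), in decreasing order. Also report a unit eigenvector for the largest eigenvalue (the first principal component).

Step 1 — characteristic polynomial p(λ) = det(λI - Sigma) = λ³ - tr·λ² + c_1·λ - det, where tr = trace, c_1 = sum of the principal 2×2 minors, det = det(Sigma):
  tr = 4 + 5 + 9 = 18,
  c_1 = (4·5 - (-2)²) + (4·9 - (0)²) + (5·9 - (0)²) = 16 + 36 + 45 = 97,
  det = 4·(5·9 - (0)²) - (-2)·((-2)·9 - (0)·(0)) + (0)·((-2)·(0) - 5·(0)) = 4·(45) - (-2)·(-18) + (0)·(0) = 144.
  So p(λ) = λ³ - 18λ² + 97λ - 144.
Step 2 — look for an integer root (rational root theorem: any rational root is an integer divisor of 144). Testing λ = 9:
  p(9) = 729 - 1458 + 873 - 144 = 0  ✓
  Dividing out (λ - 9): p(λ) = (λ - 9)(λ² - 9λ + 16).
Step 3 — remaining eigenvalues from the quadratic λ² - 9λ + 16 = 0:
  Δ = 9² - 4·16 = 81 - 64 = 17,  λ = (9 ± √17)/2 = (9 ± 4.1231)/2 ≈ 6.5616 or 2.4384.
  Sorted: λ_1 = 9,  λ_2 = 6.5616,  λ_3 = 2.4384  (check: sum = 18 = tr ✓).

Step 4 — unit eigenvector for λ_1 = 9: v spans the null space of (Sigma - λ_1 I), whose rows are
  r_1 = (-5, -2, 0),  r_2 = (-2, -4, 0),  r_3 = (0, 0, 0).
  v is orthogonal to every row, so take v ∝ r_1 × r_2 = ((-2)·(0) - (0)·(-4), (0)·(-2) - (-5)·(0), (-5)·(-4) - (-2)·(-2)) = (0, 0, 16).
  Rescale (divide by 16): u = (0, 0, 1).
  ||u|| = √((0)² + (0)² + (1)²) = √(1) = 1,  v_1 = u/||u|| ≈ (0, 0, 1) (||v_1|| = 1).

λ_1 = 9,  λ_2 = 6.5616,  λ_3 = 2.4384;  v_1 ≈ (0, 0, 1)


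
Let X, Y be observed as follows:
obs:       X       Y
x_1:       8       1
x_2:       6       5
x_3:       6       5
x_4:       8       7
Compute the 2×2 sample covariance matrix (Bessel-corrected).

Step 1 — column means:
  mean(X) = (8 + 6 + 6 + 8) / 4 = 28/4 = 7
  mean(Y) = (1 + 5 + 5 + 7) / 4 = 18/4 = 4.5

Step 2 — sample covariance S[i,j] = (1/(n-1)) · Σ_k (x_{k,i} - mean_i) · (x_{k,j} - mean_j), with n-1 = 3.
  S[X,X] = ((1)·(1) + (-1)·(-1) + (-1)·(-1) + (1)·(1)) / 3 = 4/3 = 1.3333
  S[X,Y] = ((1)·(-3.5) + (-1)·(0.5) + (-1)·(0.5) + (1)·(2.5)) / 3 = -2/3 = -0.6667
  S[Y,Y] = ((-3.5)·(-3.5) + (0.5)·(0.5) + (0.5)·(0.5) + (2.5)·(2.5)) / 3 = 19/3 = 6.3333

S is symmetric (S[j,i] = S[i,j]). Assembling:

S = [[1.3333, -0.6667],
 [-0.6667, 6.3333]]


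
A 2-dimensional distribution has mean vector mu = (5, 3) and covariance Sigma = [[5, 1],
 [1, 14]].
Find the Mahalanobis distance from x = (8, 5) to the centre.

Step 1 — centre the observation: (x - mu) = (3, 2).

Step 2 — invert Sigma. det(Sigma) = 5·14 - (1)² = 69.
  Sigma^{-1} = (1/det) · [[d, -b], [-b, a]] = [[0.2029, -0.0145],
 [-0.0145, 0.0725]].

Step 3 — form the quadratic (x - mu)^T · Sigma^{-1} · (x - mu):
  Sigma^{-1} · (x - mu) = (0.5797, 0.1014).
  (x - mu)^T · [Sigma^{-1} · (x - mu)] = (3)·(0.5797) + (2)·(0.1014) = 1.942.

Step 4 — take square root: d = √(1.942) ≈ 1.3936.

d(x, mu) = √(1.942) ≈ 1.3936


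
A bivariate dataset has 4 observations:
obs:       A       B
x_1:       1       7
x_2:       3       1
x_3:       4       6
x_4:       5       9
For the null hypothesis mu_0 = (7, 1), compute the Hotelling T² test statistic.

Step 1 — sample mean vector:
  mean(A) = (1 + 3 + 4 + 5) / 4 = 13/4 = 3.25
  mean(B) = (7 + 1 + 6 + 9) / 4 = 23/4 = 5.75
  x̄ = (3.25, 5.75),  deviation x̄ - mu_0 = (3.25, 5.75) - (7, 1) = (-3.75, 4.75).

Step 2 — sample covariance matrix, S[i,j] = (1/(n-1)) · Σ_k (x_{k,i} - mean_i) · (x_{k,j} - mean_j), divisor n-1 = 3:
  S[A,A] = ((-2.25)·(-2.25) + (-0.25)·(-0.25) + (0.75)·(0.75) + (1.75)·(1.75)) / 3 = 8.75/3 = 2.9167
  S[A,B] = ((-2.25)·(1.25) + (-0.25)·(-4.75) + (0.75)·(0.25) + (1.75)·(3.25)) / 3 = 4.25/3 = 1.4167
  S[B,B] = ((1.25)·(1.25) + (-4.75)·(-4.75) + (0.25)·(0.25) + (3.25)·(3.25)) / 3 = 34.75/3 = 11.5833
  S = [[2.9167, 1.4167],
 [1.4167, 11.5833]].

Step 3 — invert S. det(S) = 2.9167·11.5833 - (1.4167)² = 31.7778.
  S^{-1} = (1/det) · [[d, -b], [-b, a]] = [[0.3645, -0.0446],
 [-0.0446, 0.0918]].

Step 4 — quadratic form (x̄ - mu_0)^T · S^{-1} · (x̄ - mu_0):
  S^{-1} · (x̄ - mu_0) = (-1.5787, 0.6031),
  (x̄ - mu_0)^T · [...] = (-3.75)·(-1.5787) + (4.75)·(0.6031) = 8.785.

Step 5 — scale by n: T² = 4 · 8.785 = 35.1399.

T² ≈ 35.1399


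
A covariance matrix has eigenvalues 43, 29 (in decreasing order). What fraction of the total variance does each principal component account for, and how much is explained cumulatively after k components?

Step 1 — total variance = trace(Sigma) = Σ λ_i = 43 + 29 = 72.

Step 2 — fraction explained by component i = λ_i / Σ λ:
  PC1: 43/72 = 0.5972
  PC2: 29/72 = 0.4028

Step 3 — cumulative fraction after k components = (λ_1 + ... + λ_k) / Σ λ:
  k = 1: 43/72 = 0.5972
  k = 2: (43 + 29)/72 = 72/72 = 1

Summary (fraction, with percent):

explained: PC1 0.5972 (59.72%), PC2 0.4028 (40.28%);  cumulative: 0.5972, 1


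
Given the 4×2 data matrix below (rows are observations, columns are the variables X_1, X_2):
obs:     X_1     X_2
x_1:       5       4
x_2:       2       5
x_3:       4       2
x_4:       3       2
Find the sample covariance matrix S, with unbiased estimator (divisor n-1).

Step 1 — column means:
  mean(X_1) = (5 + 2 + 4 + 3) / 4 = 14/4 = 3.5
  mean(X_2) = (4 + 5 + 2 + 2) / 4 = 13/4 = 3.25

Step 2 — sample covariance S[i,j] = (1/(n-1)) · Σ_k (x_{k,i} - mean_i) · (x_{k,j} - mean_j), with n-1 = 3.
  S[X_1,X_1] = ((1.5)·(1.5) + (-1.5)·(-1.5) + (0.5)·(0.5) + (-0.5)·(-0.5)) / 3 = 5/3 = 1.6667
  S[X_1,X_2] = ((1.5)·(0.75) + (-1.5)·(1.75) + (0.5)·(-1.25) + (-0.5)·(-1.25)) / 3 = -1.5/3 = -0.5
  S[X_2,X_2] = ((0.75)·(0.75) + (1.75)·(1.75) + (-1.25)·(-1.25) + (-1.25)·(-1.25)) / 3 = 6.75/3 = 2.25

S is symmetric (S[j,i] = S[i,j]). Assembling:

S = [[1.6667, -0.5],
 [-0.5, 2.25]]


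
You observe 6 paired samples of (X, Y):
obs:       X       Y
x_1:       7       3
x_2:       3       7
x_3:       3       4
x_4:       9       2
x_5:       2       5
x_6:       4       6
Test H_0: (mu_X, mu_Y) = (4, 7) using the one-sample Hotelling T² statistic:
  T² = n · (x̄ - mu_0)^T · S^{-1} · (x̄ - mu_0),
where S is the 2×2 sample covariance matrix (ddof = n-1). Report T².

Step 1 — sample mean vector:
  mean(X) = (7 + 3 + 3 + 9 + 2 + 4) / 6 = 28/6 = 4.6667
  mean(Y) = (3 + 7 + 4 + 2 + 5 + 6) / 6 = 27/6 = 4.5
  x̄ = (4.6667, 4.5),  deviation x̄ - mu_0 = (4.6667, 4.5) - (4, 7) = (0.6667, -2.5).

Step 2 — sample covariance matrix, S[i,j] = (1/(n-1)) · Σ_k (x_{k,i} - mean_i) · (x_{k,j} - mean_j), divisor n-1 = 5:
  S[X,X] = ((2.3333)·(2.3333) + (-1.6667)·(-1.6667) + (-1.6667)·(-1.6667) + (4.3333)·(4.3333) + (-2.6667)·(-2.6667) + (-0.6667)·(-0.6667)) / 5 = 37.3333/5 = 7.4667
  S[X,Y] = ((2.3333)·(-1.5) + (-1.6667)·(2.5) + (-1.6667)·(-0.5) + (4.3333)·(-2.5) + (-2.6667)·(0.5) + (-0.6667)·(1.5)) / 5 = -20/5 = -4
  S[Y,Y] = ((-1.5)·(-1.5) + (2.5)·(2.5) + (-0.5)·(-0.5) + (-2.5)·(-2.5) + (0.5)·(0.5) + (1.5)·(1.5)) / 5 = 17.5/5 = 3.5
  S = [[7.4667, -4],
 [-4, 3.5]].

Step 3 — invert S. det(S) = 7.4667·3.5 - (-4)² = 10.1333.
  S^{-1} = (1/det) · [[d, -b], [-b, a]] = [[0.3454, 0.3947],
 [0.3947, 0.7368]].

Step 4 — quadratic form (x̄ - mu_0)^T · S^{-1} · (x̄ - mu_0):
  S^{-1} · (x̄ - mu_0) = (-0.7566, -1.5789),
  (x̄ - mu_0)^T · [...] = (0.6667)·(-0.7566) + (-2.5)·(-1.5789) = 3.443.

Step 5 — scale by n: T² = 6 · 3.443 = 20.6579.

T² ≈ 20.6579


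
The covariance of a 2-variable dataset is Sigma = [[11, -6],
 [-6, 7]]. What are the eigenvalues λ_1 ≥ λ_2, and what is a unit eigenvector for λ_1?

Step 1 — characteristic polynomial of 2×2 Sigma:
  det(Sigma - λI) = λ² - trace · λ + det = 0.
  trace = 11 + 7 = 18, det = 11·7 - (-6)² = 41.
Step 2 — discriminant:
  Δ = trace² - 4·det = 324 - 164 = 160.
Step 3 — eigenvalues:
  λ = (trace ± √Δ)/2 = (18 ± 12.6491)/2,
  λ_1 = 15.3246,  λ_2 = 2.6754.

Step 4 — unit eigenvector for λ_1: solve (Sigma - λ_1 I)v = 0. First row:
  (11 - 15.3246)·v_x + (-6)·v_y = 0, i.e. (-4.3246)·v_x + (-6)·v_y = 0,
  so v ∝ (b, λ_1 - a) = (-6, 4.3246); multiply by -1 so the first entry is positive: u = (6, -4.3246).
  ||u|| = √((6)² + (-4.3246)²) = √(54.7018) ≈ 7.3961,
  v_1 = u/||u|| ≈ (0.8112, -0.5847) (||v_1|| = 1).

λ_1 = 15.3246,  λ_2 = 2.6754;  v_1 ≈ (0.8112, -0.5847)


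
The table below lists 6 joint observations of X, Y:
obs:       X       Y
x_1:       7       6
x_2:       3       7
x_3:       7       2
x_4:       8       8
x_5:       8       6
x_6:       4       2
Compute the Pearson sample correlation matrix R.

Step 1 — column means:
  mean(X) = (7 + 3 + 7 + 8 + 8 + 4) / 6 = 37/6 = 6.1667
  mean(Y) = (6 + 7 + 2 + 8 + 6 + 2) / 6 = 31/6 = 5.1667

Step 2 — sample variances and covariances s[i,j] = (1/(n-1)) · Σ_k (x_{k,i} - mean_i) · (x_{k,j} - mean_j), with n-1 = 5:
  s[X,X] = ((0.8333)·(0.8333) + (-3.1667)·(-3.1667) + (0.8333)·(0.8333) + (1.8333)·(1.8333) + (1.8333)·(1.8333) + (-2.1667)·(-2.1667)) / 5 = 22.8333/5 = 4.5667
  s[X,Y] = ((0.8333)·(0.8333) + (-3.1667)·(1.8333) + (0.8333)·(-3.1667) + (1.8333)·(2.8333) + (1.8333)·(0.8333) + (-2.1667)·(-3.1667)) / 5 = 5.8333/5 = 1.1667
  s[Y,Y] = ((0.8333)·(0.8333) + (1.8333)·(1.8333) + (-3.1667)·(-3.1667) + (2.8333)·(2.8333) + (0.8333)·(0.8333) + (-3.1667)·(-3.1667)) / 5 = 32.8333/5 = 6.5667
  Sample standard deviations s_i = √(s[i,i]):
  s(X) = √(4.5667) = 2.137
  s(Y) = √(6.5667) = 2.5626

Step 3 — r_{ij} = s_{ij} / (s_i · s_j):
  r[X,X] = 1 (diagonal).
  r[X,Y] = 1.1667 / (2.137 · 2.5626) = 1.1667 / 5.4761 = 0.213
  r[Y,Y] = 1 (diagonal).

R is symmetric with unit diagonal. Assembling:

R = [[1, 0.213],
 [0.213, 1]]


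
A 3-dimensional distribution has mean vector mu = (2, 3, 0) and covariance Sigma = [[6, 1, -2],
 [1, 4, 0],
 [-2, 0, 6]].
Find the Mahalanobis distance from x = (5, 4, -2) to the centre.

Step 1 — centre the observation: (x - mu) = (3, 1, -2).

Step 2 — invert Sigma (cofactor / det for 3×3, or solve directly):
  Sigma^{-1} = [[0.1967, -0.0492, 0.0656],
 [-0.0492, 0.2623, -0.0164],
 [0.0656, -0.0164, 0.1885]].

Step 3 — form the quadratic (x - mu)^T · Sigma^{-1} · (x - mu):
  Sigma^{-1} · (x - mu) = (0.4098, 0.1475, -0.1967).
  (x - mu)^T · [Sigma^{-1} · (x - mu)] = (3)·(0.4098) + (1)·(0.1475) + (-2)·(-0.1967) = 1.7705.

Step 4 — take square root: d = √(1.7705) ≈ 1.3306.

d(x, mu) = √(1.7705) ≈ 1.3306


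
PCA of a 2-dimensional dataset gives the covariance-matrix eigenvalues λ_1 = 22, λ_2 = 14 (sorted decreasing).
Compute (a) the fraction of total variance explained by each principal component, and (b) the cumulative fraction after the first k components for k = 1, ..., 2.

Step 1 — total variance = trace(Sigma) = Σ λ_i = 22 + 14 = 36.

Step 2 — fraction explained by component i = λ_i / Σ λ:
  PC1: 22/36 = 0.6111
  PC2: 14/36 = 0.3889

Step 3 — cumulative fraction after k components = (λ_1 + ... + λ_k) / Σ λ:
  k = 1: 22/36 = 0.6111
  k = 2: (22 + 14)/36 = 36/36 = 1

Summary (fraction, with percent):

explained: PC1 0.6111 (61.11%), PC2 0.3889 (38.89%);  cumulative: 0.6111, 1


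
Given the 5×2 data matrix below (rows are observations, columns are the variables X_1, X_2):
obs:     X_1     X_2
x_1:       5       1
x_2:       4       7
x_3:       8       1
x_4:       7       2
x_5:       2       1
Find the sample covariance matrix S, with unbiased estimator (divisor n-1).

Step 1 — column means:
  mean(X_1) = (5 + 4 + 8 + 7 + 2) / 5 = 26/5 = 5.2
  mean(X_2) = (1 + 7 + 1 + 2 + 1) / 5 = 12/5 = 2.4

Step 2 — sample covariance S[i,j] = (1/(n-1)) · Σ_k (x_{k,i} - mean_i) · (x_{k,j} - mean_j), with n-1 = 4.
  S[X_1,X_1] = ((-0.2)·(-0.2) + (-1.2)·(-1.2) + (2.8)·(2.8) + (1.8)·(1.8) + (-3.2)·(-3.2)) / 4 = 22.8/4 = 5.7
  S[X_1,X_2] = ((-0.2)·(-1.4) + (-1.2)·(4.6) + (2.8)·(-1.4) + (1.8)·(-0.4) + (-3.2)·(-1.4)) / 4 = -5.4/4 = -1.35
  S[X_2,X_2] = ((-1.4)·(-1.4) + (4.6)·(4.6) + (-1.4)·(-1.4) + (-0.4)·(-0.4) + (-1.4)·(-1.4)) / 4 = 27.2/4 = 6.8

S is symmetric (S[j,i] = S[i,j]). Assembling:

S = [[5.7, -1.35],
 [-1.35, 6.8]]


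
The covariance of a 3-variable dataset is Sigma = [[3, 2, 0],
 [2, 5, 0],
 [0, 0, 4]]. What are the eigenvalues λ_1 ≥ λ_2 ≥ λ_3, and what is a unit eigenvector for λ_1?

Step 1 — characteristic polynomial p(λ) = det(λI - Sigma) = λ³ - tr·λ² + c_1·λ - det, where tr = trace, c_1 = sum of the principal 2×2 minors, det = det(Sigma):
  tr = 3 + 5 + 4 = 12,
  c_1 = (3·5 - (2)²) + (3·4 - (0)²) + (5·4 - (0)²) = 11 + 12 + 20 = 43,
  det = 3·(5·4 - (0)²) - (2)·((2)·4 - (0)·(0)) + (0)·((2)·(0) - 5·(0)) = 3·(20) - (2)·(8) + (0)·(0) = 44.
  So p(λ) = λ³ - 12λ² + 43λ - 44.
Step 2 — look for an integer root (rational root theorem: any rational root is an integer divisor of 44). Testing λ = 4:
  p(4) = 64 - 192 + 172 - 44 = 0  ✓
  Dividing out (λ - 4): p(λ) = (λ - 4)(λ² - 8λ + 11).
Step 3 — remaining eigenvalues from the quadratic λ² - 8λ + 11 = 0:
  Δ = 8² - 4·11 = 64 - 44 = 20,  λ = (8 ± √20)/2 = (8 ± 4.4721)/2 ≈ 6.2361 or 1.7639.
  Sorted: λ_1 = 6.2361,  λ_2 = 4,  λ_3 = 1.7639  (check: sum = 12 = tr ✓).

Step 4 — unit eigenvector for λ_1 ≈ 6.2361: v spans the null space of (Sigma - λ_1 I), whose rows are
  r_1 = (-3.2361, 2, 0),  r_2 = (2, -1.2361, 0),  r_3 = (0, 0, -2.2361).
  v is orthogonal to every row, so take v ∝ r_1 × r_3 = ((2)·(-2.2361) - (0)·(0), (0)·(0) - (-3.2361)·(-2.2361), (-3.2361)·(0) - (2)·(0)) ≈ (-4.4721, -7.2361, 0).
  Rescale (multiply by -1 so the first nonzero entry is positive): u = (4.4721, 7.2361, 0).
  ||u|| = √((4.4721)² + (7.2361)² + (0)²) = √(72.3607) ≈ 8.5065,  v_1 = u/||u|| ≈ (0.5257, 0.8507, 0) (||v_1|| = 1).

λ_1 = 6.2361,  λ_2 = 4,  λ_3 = 1.7639;  v_1 ≈ (0.5257, 0.8507, 0)


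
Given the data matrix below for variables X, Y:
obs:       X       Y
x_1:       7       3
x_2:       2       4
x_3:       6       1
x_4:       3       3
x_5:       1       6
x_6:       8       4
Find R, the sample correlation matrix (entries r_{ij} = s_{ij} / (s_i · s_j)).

Step 1 — column means:
  mean(X) = (7 + 2 + 6 + 3 + 1 + 8) / 6 = 27/6 = 4.5
  mean(Y) = (3 + 4 + 1 + 3 + 6 + 4) / 6 = 21/6 = 3.5

Step 2 — sample variances and covariances s[i,j] = (1/(n-1)) · Σ_k (x_{k,i} - mean_i) · (x_{k,j} - mean_j), with n-1 = 5:
  s[X,X] = ((2.5)·(2.5) + (-2.5)·(-2.5) + (1.5)·(1.5) + (-1.5)·(-1.5) + (-3.5)·(-3.5) + (3.5)·(3.5)) / 5 = 41.5/5 = 8.3
  s[X,Y] = ((2.5)·(-0.5) + (-2.5)·(0.5) + (1.5)·(-2.5) + (-1.5)·(-0.5) + (-3.5)·(2.5) + (3.5)·(0.5)) / 5 = -12.5/5 = -2.5
  s[Y,Y] = ((-0.5)·(-0.5) + (0.5)·(0.5) + (-2.5)·(-2.5) + (-0.5)·(-0.5) + (2.5)·(2.5) + (0.5)·(0.5)) / 5 = 13.5/5 = 2.7
  Sample standard deviations s_i = √(s[i,i]):
  s(X) = √(8.3) = 2.881
  s(Y) = √(2.7) = 1.6432

Step 3 — r_{ij} = s_{ij} / (s_i · s_j):
  r[X,X] = 1 (diagonal).
  r[X,Y] = -2.5 / (2.881 · 1.6432) = -2.5 / 4.7339 = -0.5281
  r[Y,Y] = 1 (diagonal).

R is symmetric with unit diagonal. Assembling:

R = [[1, -0.5281],
 [-0.5281, 1]]


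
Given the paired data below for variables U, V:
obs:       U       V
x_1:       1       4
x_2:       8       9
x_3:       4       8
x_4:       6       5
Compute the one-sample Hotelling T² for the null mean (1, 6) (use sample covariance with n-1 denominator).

Step 1 — sample mean vector:
  mean(U) = (1 + 8 + 4 + 6) / 4 = 19/4 = 4.75
  mean(V) = (4 + 9 + 8 + 5) / 4 = 26/4 = 6.5
  x̄ = (4.75, 6.5),  deviation x̄ - mu_0 = (4.75, 6.5) - (1, 6) = (3.75, 0.5).

Step 2 — sample covariance matrix, S[i,j] = (1/(n-1)) · Σ_k (x_{k,i} - mean_i) · (x_{k,j} - mean_j), divisor n-1 = 3:
  S[U,U] = ((-3.75)·(-3.75) + (3.25)·(3.25) + (-0.75)·(-0.75) + (1.25)·(1.25)) / 3 = 26.75/3 = 8.9167
  S[U,V] = ((-3.75)·(-2.5) + (3.25)·(2.5) + (-0.75)·(1.5) + (1.25)·(-1.5)) / 3 = 14.5/3 = 4.8333
  S[V,V] = ((-2.5)·(-2.5) + (2.5)·(2.5) + (1.5)·(1.5) + (-1.5)·(-1.5)) / 3 = 17/3 = 5.6667
  S = [[8.9167, 4.8333],
 [4.8333, 5.6667]].

Step 3 — invert S. det(S) = 8.9167·5.6667 - (4.8333)² = 27.1667.
  S^{-1} = (1/det) · [[d, -b], [-b, a]] = [[0.2086, -0.1779],
 [-0.1779, 0.3282]].

Step 4 — quadratic form (x̄ - mu_0)^T · S^{-1} · (x̄ - mu_0):
  S^{-1} · (x̄ - mu_0) = (0.6933, -0.5031),
  (x̄ - mu_0)^T · [...] = (3.75)·(0.6933) + (0.5)·(-0.5031) = 2.3482.

Step 5 — scale by n: T² = 4 · 2.3482 = 9.3926.

T² ≈ 9.3926


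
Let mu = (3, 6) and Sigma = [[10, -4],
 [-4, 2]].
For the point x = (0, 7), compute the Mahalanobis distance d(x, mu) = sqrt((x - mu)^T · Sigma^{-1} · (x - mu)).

Step 1 — centre the observation: (x - mu) = (-3, 1).

Step 2 — invert Sigma. det(Sigma) = 10·2 - (-4)² = 4.
  Sigma^{-1} = (1/det) · [[d, -b], [-b, a]] = [[0.5, 1],
 [1, 2.5]].

Step 3 — form the quadratic (x - mu)^T · Sigma^{-1} · (x - mu):
  Sigma^{-1} · (x - mu) = (-0.5, -0.5).
  (x - mu)^T · [Sigma^{-1} · (x - mu)] = (-3)·(-0.5) + (1)·(-0.5) = 1.

Step 4 — take square root: d = √(1) ≈ 1.

d(x, mu) = √(1) ≈ 1


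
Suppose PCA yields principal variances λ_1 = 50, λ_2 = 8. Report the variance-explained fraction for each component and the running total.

Step 1 — total variance = trace(Sigma) = Σ λ_i = 50 + 8 = 58.

Step 2 — fraction explained by component i = λ_i / Σ λ:
  PC1: 50/58 = 0.8621
  PC2: 8/58 = 0.1379

Step 3 — cumulative fraction after k components = (λ_1 + ... + λ_k) / Σ λ:
  k = 1: 50/58 = 0.8621
  k = 2: (50 + 8)/58 = 58/58 = 1

Summary (fraction, with percent):

explained: PC1 0.8621 (86.21%), PC2 0.1379 (13.79%);  cumulative: 0.8621, 1


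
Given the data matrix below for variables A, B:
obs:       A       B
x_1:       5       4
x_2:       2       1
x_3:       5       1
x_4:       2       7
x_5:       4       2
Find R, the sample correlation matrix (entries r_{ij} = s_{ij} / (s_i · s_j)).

Step 1 — column means:
  mean(A) = (5 + 2 + 5 + 2 + 4) / 5 = 18/5 = 3.6
  mean(B) = (4 + 1 + 1 + 7 + 2) / 5 = 15/5 = 3

Step 2 — sample variances and covariances s[i,j] = (1/(n-1)) · Σ_k (x_{k,i} - mean_i) · (x_{k,j} - mean_j), with n-1 = 4:
  s[A,A] = ((1.4)·(1.4) + (-1.6)·(-1.6) + (1.4)·(1.4) + (-1.6)·(-1.6) + (0.4)·(0.4)) / 4 = 9.2/4 = 2.3
  s[A,B] = ((1.4)·(1) + (-1.6)·(-2) + (1.4)·(-2) + (-1.6)·(4) + (0.4)·(-1)) / 4 = -5/4 = -1.25
  s[B,B] = ((1)·(1) + (-2)·(-2) + (-2)·(-2) + (4)·(4) + (-1)·(-1)) / 4 = 26/4 = 6.5
  Sample standard deviations s_i = √(s[i,i]):
  s(A) = √(2.3) = 1.5166
  s(B) = √(6.5) = 2.5495

Step 3 — r_{ij} = s_{ij} / (s_i · s_j):
  r[A,A] = 1 (diagonal).
  r[A,B] = -1.25 / (1.5166 · 2.5495) = -1.25 / 3.8665 = -0.3233
  r[B,B] = 1 (diagonal).

R is symmetric with unit diagonal. Assembling:

R = [[1, -0.3233],
 [-0.3233, 1]]


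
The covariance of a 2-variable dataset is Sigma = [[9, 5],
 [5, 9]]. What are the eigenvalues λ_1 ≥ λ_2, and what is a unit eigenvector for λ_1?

Step 1 — characteristic polynomial of 2×2 Sigma:
  det(Sigma - λI) = λ² - trace · λ + det = 0.
  trace = 9 + 9 = 18, det = 9·9 - (5)² = 56.
Step 2 — discriminant:
  Δ = trace² - 4·det = 324 - 224 = 100.
Step 3 — eigenvalues:
  λ = (trace ± √Δ)/2 = (18 ± 10)/2,
  λ_1 = 14,  λ_2 = 4.

Step 4 — unit eigenvector for λ_1: solve (Sigma - λ_1 I)v = 0. First row:
  (9 - 14)·v_x + (5)·v_y = 0, i.e. (-5)·v_x + (5)·v_y = 0,
  so v ∝ (b, λ_1 - a) = (5, 5) = u.
  ||u|| = √((5)² + (5)²) = √(50) ≈ 7.0711,
  v_1 = u/||u|| ≈ (0.7071, 0.7071) (||v_1|| = 1).

λ_1 = 14,  λ_2 = 4;  v_1 ≈ (0.7071, 0.7071)


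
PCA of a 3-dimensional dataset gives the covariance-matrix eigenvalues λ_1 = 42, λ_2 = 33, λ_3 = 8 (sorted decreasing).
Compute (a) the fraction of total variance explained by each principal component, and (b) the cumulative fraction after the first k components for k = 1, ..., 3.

Step 1 — total variance = trace(Sigma) = Σ λ_i = 42 + 33 + 8 = 83.

Step 2 — fraction explained by component i = λ_i / Σ λ:
  PC1: 42/83 = 0.506
  PC2: 33/83 = 0.3976
  PC3: 8/83 = 0.0964

Step 3 — cumulative fraction after k components = (λ_1 + ... + λ_k) / Σ λ:
  k = 1: 42/83 = 0.506
  k = 2: (42 + 33)/83 = 75/83 = 0.9036
  k = 3: (42 + 33 + 8)/83 = 83/83 = 1

Summary (fraction, with percent):

explained: PC1 0.506 (50.6%), PC2 0.3976 (39.76%), PC3 0.0964 (9.64%);  cumulative: 0.506, 0.9036, 1


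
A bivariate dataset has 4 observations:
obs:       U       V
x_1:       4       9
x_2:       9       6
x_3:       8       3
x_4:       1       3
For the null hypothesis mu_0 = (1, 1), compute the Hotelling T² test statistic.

Step 1 — sample mean vector:
  mean(U) = (4 + 9 + 8 + 1) / 4 = 22/4 = 5.5
  mean(V) = (9 + 6 + 3 + 3) / 4 = 21/4 = 5.25
  x̄ = (5.5, 5.25),  deviation x̄ - mu_0 = (5.5, 5.25) - (1, 1) = (4.5, 4.25).

Step 2 — sample covariance matrix, S[i,j] = (1/(n-1)) · Σ_k (x_{k,i} - mean_i) · (x_{k,j} - mean_j), divisor n-1 = 3:
  S[U,U] = ((-1.5)·(-1.5) + (3.5)·(3.5) + (2.5)·(2.5) + (-4.5)·(-4.5)) / 3 = 41/3 = 13.6667
  S[U,V] = ((-1.5)·(3.75) + (3.5)·(0.75) + (2.5)·(-2.25) + (-4.5)·(-2.25)) / 3 = 1.5/3 = 0.5
  S[V,V] = ((3.75)·(3.75) + (0.75)·(0.75) + (-2.25)·(-2.25) + (-2.25)·(-2.25)) / 3 = 24.75/3 = 8.25
  S = [[13.6667, 0.5],
 [0.5, 8.25]].

Step 3 — invert S. det(S) = 13.6667·8.25 - (0.5)² = 112.5.
  S^{-1} = (1/det) · [[d, -b], [-b, a]] = [[0.0733, -0.0044],
 [-0.0044, 0.1215]].

Step 4 — quadratic form (x̄ - mu_0)^T · S^{-1} · (x̄ - mu_0):
  S^{-1} · (x̄ - mu_0) = (0.3111, 0.4963),
  (x̄ - mu_0)^T · [...] = (4.5)·(0.3111) + (4.25)·(0.4963) = 3.5093.

Step 5 — scale by n: T² = 4 · 3.5093 = 14.037.

T² ≈ 14.037


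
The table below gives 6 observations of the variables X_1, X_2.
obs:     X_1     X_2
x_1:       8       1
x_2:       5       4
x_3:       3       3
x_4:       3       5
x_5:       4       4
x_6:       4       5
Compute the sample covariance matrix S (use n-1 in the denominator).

Step 1 — column means:
  mean(X_1) = (8 + 5 + 3 + 3 + 4 + 4) / 6 = 27/6 = 4.5
  mean(X_2) = (1 + 4 + 3 + 5 + 4 + 5) / 6 = 22/6 = 3.6667

Step 2 — sample covariance S[i,j] = (1/(n-1)) · Σ_k (x_{k,i} - mean_i) · (x_{k,j} - mean_j), with n-1 = 5.
  S[X_1,X_1] = ((3.5)·(3.5) + (0.5)·(0.5) + (-1.5)·(-1.5) + (-1.5)·(-1.5) + (-0.5)·(-0.5) + (-0.5)·(-0.5)) / 5 = 17.5/5 = 3.5
  S[X_1,X_2] = ((3.5)·(-2.6667) + (0.5)·(0.3333) + (-1.5)·(-0.6667) + (-1.5)·(1.3333) + (-0.5)·(0.3333) + (-0.5)·(1.3333)) / 5 = -11/5 = -2.2
  S[X_2,X_2] = ((-2.6667)·(-2.6667) + (0.3333)·(0.3333) + (-0.6667)·(-0.6667) + (1.3333)·(1.3333) + (0.3333)·(0.3333) + (1.3333)·(1.3333)) / 5 = 11.3333/5 = 2.2667

S is symmetric (S[j,i] = S[i,j]). Assembling:

S = [[3.5, -2.2],
 [-2.2, 2.2667]]


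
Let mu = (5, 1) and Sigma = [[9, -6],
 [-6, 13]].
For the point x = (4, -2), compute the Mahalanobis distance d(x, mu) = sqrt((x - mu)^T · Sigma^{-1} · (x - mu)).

Step 1 — centre the observation: (x - mu) = (-1, -3).

Step 2 — invert Sigma. det(Sigma) = 9·13 - (-6)² = 81.
  Sigma^{-1} = (1/det) · [[d, -b], [-b, a]] = [[0.1605, 0.0741],
 [0.0741, 0.1111]].

Step 3 — form the quadratic (x - mu)^T · Sigma^{-1} · (x - mu):
  Sigma^{-1} · (x - mu) = (-0.3827, -0.4074).
  (x - mu)^T · [Sigma^{-1} · (x - mu)] = (-1)·(-0.3827) + (-3)·(-0.4074) = 1.6049.

Step 4 — take square root: d = √(1.6049) ≈ 1.2669.

d(x, mu) = √(1.6049) ≈ 1.2669


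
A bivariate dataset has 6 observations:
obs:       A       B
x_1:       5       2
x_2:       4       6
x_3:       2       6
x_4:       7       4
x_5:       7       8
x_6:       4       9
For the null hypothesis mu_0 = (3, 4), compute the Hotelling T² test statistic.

Step 1 — sample mean vector:
  mean(A) = (5 + 4 + 2 + 7 + 7 + 4) / 6 = 29/6 = 4.8333
  mean(B) = (2 + 6 + 6 + 4 + 8 + 9) / 6 = 35/6 = 5.8333
  x̄ = (4.8333, 5.8333),  deviation x̄ - mu_0 = (4.8333, 5.8333) - (3, 4) = (1.8333, 1.8333).

Step 2 — sample covariance matrix, S[i,j] = (1/(n-1)) · Σ_k (x_{k,i} - mean_i) · (x_{k,j} - mean_j), divisor n-1 = 5:
  S[A,A] = ((0.1667)·(0.1667) + (-0.8333)·(-0.8333) + (-2.8333)·(-2.8333) + (2.1667)·(2.1667) + (2.1667)·(2.1667) + (-0.8333)·(-0.8333)) / 5 = 18.8333/5 = 3.7667
  S[A,B] = ((0.1667)·(-3.8333) + (-0.8333)·(0.1667) + (-2.8333)·(0.1667) + (2.1667)·(-1.8333) + (2.1667)·(2.1667) + (-0.8333)·(3.1667)) / 5 = -3.1667/5 = -0.6333
  S[B,B] = ((-3.8333)·(-3.8333) + (0.1667)·(0.1667) + (0.1667)·(0.1667) + (-1.8333)·(-1.8333) + (2.1667)·(2.1667) + (3.1667)·(3.1667)) / 5 = 32.8333/5 = 6.5667
  S = [[3.7667, -0.6333],
 [-0.6333, 6.5667]].

Step 3 — invert S. det(S) = 3.7667·6.5667 - (-0.6333)² = 24.3333.
  S^{-1} = (1/det) · [[d, -b], [-b, a]] = [[0.2699, 0.026],
 [0.026, 0.1548]].

Step 4 — quadratic form (x̄ - mu_0)^T · S^{-1} · (x̄ - mu_0):
  S^{-1} · (x̄ - mu_0) = (0.5425, 0.3315),
  (x̄ - mu_0)^T · [...] = (1.8333)·(0.5425) + (1.8333)·(0.3315) = 1.6023.

Step 5 — scale by n: T² = 6 · 1.6023 = 9.6137.

T² ≈ 9.6137


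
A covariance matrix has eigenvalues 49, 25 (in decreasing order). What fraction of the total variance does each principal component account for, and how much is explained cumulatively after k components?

Step 1 — total variance = trace(Sigma) = Σ λ_i = 49 + 25 = 74.

Step 2 — fraction explained by component i = λ_i / Σ λ:
  PC1: 49/74 = 0.6622
  PC2: 25/74 = 0.3378

Step 3 — cumulative fraction after k components = (λ_1 + ... + λ_k) / Σ λ:
  k = 1: 49/74 = 0.6622
  k = 2: (49 + 25)/74 = 74/74 = 1

Summary (fraction, with percent):

explained: PC1 0.6622 (66.22%), PC2 0.3378 (33.78%);  cumulative: 0.6622, 1


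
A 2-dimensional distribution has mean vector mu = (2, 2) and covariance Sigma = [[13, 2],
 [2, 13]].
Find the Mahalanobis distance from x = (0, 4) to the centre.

Step 1 — centre the observation: (x - mu) = (-2, 2).

Step 2 — invert Sigma. det(Sigma) = 13·13 - (2)² = 165.
  Sigma^{-1} = (1/det) · [[d, -b], [-b, a]] = [[0.0788, -0.0121],
 [-0.0121, 0.0788]].

Step 3 — form the quadratic (x - mu)^T · Sigma^{-1} · (x - mu):
  Sigma^{-1} · (x - mu) = (-0.1818, 0.1818).
  (x - mu)^T · [Sigma^{-1} · (x - mu)] = (-2)·(-0.1818) + (2)·(0.1818) = 0.7273.

Step 4 — take square root: d = √(0.7273) ≈ 0.8528.

d(x, mu) = √(0.7273) ≈ 0.8528


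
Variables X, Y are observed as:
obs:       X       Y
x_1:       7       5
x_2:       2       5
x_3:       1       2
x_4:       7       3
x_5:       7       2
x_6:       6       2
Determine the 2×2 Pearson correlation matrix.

Step 1 — column means:
  mean(X) = (7 + 2 + 1 + 7 + 7 + 6) / 6 = 30/6 = 5
  mean(Y) = (5 + 5 + 2 + 3 + 2 + 2) / 6 = 19/6 = 3.1667

Step 2 — sample variances and covariances s[i,j] = (1/(n-1)) · Σ_k (x_{k,i} - mean_i) · (x_{k,j} - mean_j), with n-1 = 5:
  s[X,X] = ((2)·(2) + (-3)·(-3) + (-4)·(-4) + (2)·(2) + (2)·(2) + (1)·(1)) / 5 = 38/5 = 7.6
  s[X,Y] = ((2)·(1.8333) + (-3)·(1.8333) + (-4)·(-1.1667) + (2)·(-0.1667) + (2)·(-1.1667) + (1)·(-1.1667)) / 5 = -1/5 = -0.2
  s[Y,Y] = ((1.8333)·(1.8333) + (1.8333)·(1.8333) + (-1.1667)·(-1.1667) + (-0.1667)·(-0.1667) + (-1.1667)·(-1.1667) + (-1.1667)·(-1.1667)) / 5 = 10.8333/5 = 2.1667
  Sample standard deviations s_i = √(s[i,i]):
  s(X) = √(7.6) = 2.7568
  s(Y) = √(2.1667) = 1.472

Step 3 — r_{ij} = s_{ij} / (s_i · s_j):
  r[X,X] = 1 (diagonal).
  r[X,Y] = -0.2 / (2.7568 · 1.472) = -0.2 / 4.0579 = -0.0493
  r[Y,Y] = 1 (diagonal).

R is symmetric with unit diagonal. Assembling:

R = [[1, -0.0493],
 [-0.0493, 1]]


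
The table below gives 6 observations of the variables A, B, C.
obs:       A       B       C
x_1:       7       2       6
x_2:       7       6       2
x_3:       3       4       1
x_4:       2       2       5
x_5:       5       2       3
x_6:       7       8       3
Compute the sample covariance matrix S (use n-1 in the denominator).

Step 1 — column means:
  mean(A) = (7 + 7 + 3 + 2 + 5 + 7) / 6 = 31/6 = 5.1667
  mean(B) = (2 + 6 + 4 + 2 + 2 + 8) / 6 = 24/6 = 4
  mean(C) = (6 + 2 + 1 + 5 + 3 + 3) / 6 = 20/6 = 3.3333

Step 2 — sample covariance S[i,j] = (1/(n-1)) · Σ_k (x_{k,i} - mean_i) · (x_{k,j} - mean_j), with n-1 = 5.
  S[A,A] = ((1.8333)·(1.8333) + (1.8333)·(1.8333) + (-2.1667)·(-2.1667) + (-3.1667)·(-3.1667) + (-0.1667)·(-0.1667) + (1.8333)·(1.8333)) / 5 = 24.8333/5 = 4.9667
  S[A,B] = ((1.8333)·(-2) + (1.8333)·(2) + (-2.1667)·(0) + (-3.1667)·(-2) + (-0.1667)·(-2) + (1.8333)·(4)) / 5 = 14/5 = 2.8
  S[A,C] = ((1.8333)·(2.6667) + (1.8333)·(-1.3333) + (-2.1667)·(-2.3333) + (-3.1667)·(1.6667) + (-0.1667)·(-0.3333) + (1.8333)·(-0.3333)) / 5 = 1.6667/5 = 0.3333
  S[B,B] = ((-2)·(-2) + (2)·(2) + (0)·(0) + (-2)·(-2) + (-2)·(-2) + (4)·(4)) / 5 = 32/5 = 6.4
  S[B,C] = ((-2)·(2.6667) + (2)·(-1.3333) + (0)·(-2.3333) + (-2)·(1.6667) + (-2)·(-0.3333) + (4)·(-0.3333)) / 5 = -12/5 = -2.4
  S[C,C] = ((2.6667)·(2.6667) + (-1.3333)·(-1.3333) + (-2.3333)·(-2.3333) + (1.6667)·(1.6667) + (-0.3333)·(-0.3333) + (-0.3333)·(-0.3333)) / 5 = 17.3333/5 = 3.4667

S is symmetric (S[j,i] = S[i,j]). Assembling:

S = [[4.9667, 2.8, 0.3333],
 [2.8, 6.4, -2.4],
 [0.3333, -2.4, 3.4667]]


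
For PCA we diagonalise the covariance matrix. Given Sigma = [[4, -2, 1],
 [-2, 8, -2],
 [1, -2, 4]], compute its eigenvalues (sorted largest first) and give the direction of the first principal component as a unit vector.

Step 1 — characteristic polynomial p(λ) = det(λI - Sigma) = λ³ - tr·λ² + c_1·λ - det, where tr = trace, c_1 = sum of the principal 2×2 minors, det = det(Sigma):
  tr = 4 + 8 + 4 = 16,
  c_1 = (4·8 - (-2)²) + (4·4 - (1)²) + (8·4 - (-2)²) = 28 + 15 + 28 = 71,
  det = 4·(8·4 - (-2)²) - (-2)·((-2)·4 - (-2)·(1)) + (1)·((-2)·(-2) - 8·(1)) = 4·(28) - (-2)·(-6) + (1)·(-4) = 96.
  So p(λ) = λ³ - 16λ² + 71λ - 96.
Step 2 — look for an integer root (rational root theorem: any rational root is an integer divisor of 96). Testing λ = 3:
  p(3) = 27 - 144 + 213 - 96 = 0  ✓
  Dividing out (λ - 3): p(λ) = (λ - 3)(λ² - 13λ + 32).
Step 3 — remaining eigenvalues from the quadratic λ² - 13λ + 32 = 0:
  Δ = 13² - 4·32 = 169 - 128 = 41,  λ = (13 ± √41)/2 = (13 ± 6.4031)/2 ≈ 9.7016 or 3.2984.
  Sorted: λ_1 = 9.7016,  λ_2 = 3.2984,  λ_3 = 3  (check: sum = 16 = tr ✓).

Step 4 — unit eigenvector for λ_1 ≈ 9.7016: v spans the null space of (Sigma - λ_1 I), whose rows are
  r_1 = (-5.7016, -2, 1),  r_2 = (-2, -1.7016, -2),  r_3 = (1, -2, -5.7016).
  v is orthogonal to every row, so take v ∝ r_1 × r_2 = ((-2)·(-2) - (1)·(-1.7016), (1)·(-2) - (-5.7016)·(-2), (-5.7016)·(-1.7016) - (-2)·(-2)) ≈ (5.7016, -13.4031, 5.7016).
  Let u = (5.7016, -13.4031, 5.7016).
  ||u|| = √((5.7016)² + (-13.4031)² + (5.7016)²) = √(244.6594) ≈ 15.6416,  v_1 = u/||u|| ≈ (0.3645, -0.8569, 0.3645) (||v_1|| = 1).

λ_1 = 9.7016,  λ_2 = 3.2984,  λ_3 = 3;  v_1 ≈ (0.3645, -0.8569, 0.3645)


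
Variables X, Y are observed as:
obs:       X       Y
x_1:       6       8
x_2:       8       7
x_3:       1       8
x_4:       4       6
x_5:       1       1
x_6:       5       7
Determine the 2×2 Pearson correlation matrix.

Step 1 — column means:
  mean(X) = (6 + 8 + 1 + 4 + 1 + 5) / 6 = 25/6 = 4.1667
  mean(Y) = (8 + 7 + 8 + 6 + 1 + 7) / 6 = 37/6 = 6.1667

Step 2 — sample variances and covariances s[i,j] = (1/(n-1)) · Σ_k (x_{k,i} - mean_i) · (x_{k,j} - mean_j), with n-1 = 5:
  s[X,X] = ((1.8333)·(1.8333) + (3.8333)·(3.8333) + (-3.1667)·(-3.1667) + (-0.1667)·(-0.1667) + (-3.1667)·(-3.1667) + (0.8333)·(0.8333)) / 5 = 38.8333/5 = 7.7667
  s[X,Y] = ((1.8333)·(1.8333) + (3.8333)·(0.8333) + (-3.1667)·(1.8333) + (-0.1667)·(-0.1667) + (-3.1667)·(-5.1667) + (0.8333)·(0.8333)) / 5 = 17.8333/5 = 3.5667
  s[Y,Y] = ((1.8333)·(1.8333) + (0.8333)·(0.8333) + (1.8333)·(1.8333) + (-0.1667)·(-0.1667) + (-5.1667)·(-5.1667) + (0.8333)·(0.8333)) / 5 = 34.8333/5 = 6.9667
  Sample standard deviations s_i = √(s[i,i]):
  s(X) = √(7.7667) = 2.7869
  s(Y) = √(6.9667) = 2.6394

Step 3 — r_{ij} = s_{ij} / (s_i · s_j):
  r[X,X] = 1 (diagonal).
  r[X,Y] = 3.5667 / (2.7869 · 2.6394) = 3.5667 / 7.3558 = 0.4849
  r[Y,Y] = 1 (diagonal).

R is symmetric with unit diagonal. Assembling:

R = [[1, 0.4849],
 [0.4849, 1]]


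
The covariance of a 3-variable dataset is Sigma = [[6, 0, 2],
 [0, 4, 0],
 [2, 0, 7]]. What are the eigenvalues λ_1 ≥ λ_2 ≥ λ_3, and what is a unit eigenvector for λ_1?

Step 1 — characteristic polynomial p(λ) = det(λI - Sigma) = λ³ - tr·λ² + c_1·λ - det, where tr = trace, c_1 = sum of the principal 2×2 minors, det = det(Sigma):
  tr = 6 + 4 + 7 = 17,
  c_1 = (6·4 - (0)²) + (6·7 - (2)²) + (4·7 - (0)²) = 24 + 38 + 28 = 90,
  det = 6·(4·7 - (0)²) - (0)·((0)·7 - (0)·(2)) + (2)·((0)·(0) - 4·(2)) = 6·(28) - (0)·(0) + (2)·(-8) = 152.
  So p(λ) = λ³ - 17λ² + 90λ - 152.
Step 2 — look for an integer root (rational root theorem: any rational root is an integer divisor of 152). Testing λ = 4:
  p(4) = 64 - 272 + 360 - 152 = 0  ✓
  Dividing out (λ - 4): p(λ) = (λ - 4)(λ² - 13λ + 38).
Step 3 — remaining eigenvalues from the quadratic λ² - 13λ + 38 = 0:
  Δ = 13² - 4·38 = 169 - 152 = 17,  λ = (13 ± √17)/2 = (13 ± 4.1231)/2 ≈ 8.5616 or 4.4384.
  Sorted: λ_1 = 8.5616,  λ_2 = 4.4384,  λ_3 = 4  (check: sum = 17 = tr ✓).

Step 4 — unit eigenvector for λ_1 ≈ 8.5616: v spans the null space of (Sigma - λ_1 I), whose rows are
  r_1 = (-2.5616, 0, 2),  r_2 = (0, -4.5616, 0),  r_3 = (2, 0, -1.5616).
  v is orthogonal to every row, so take v ∝ r_1 × r_2 = ((0)·(0) - (2)·(-4.5616), (2)·(0) - (-2.5616)·(0), (-2.5616)·(-4.5616) - (0)·(0)) ≈ (9.1231, 0, 11.6847).
  Let u = (9.1231, 0, 11.6847).
  ||u|| = √((9.1231)² + (0)² + (11.6847)²) = √(219.7623) ≈ 14.8244,  v_1 = u/||u|| ≈ (0.6154, 0, 0.7882) (||v_1|| = 1).

λ_1 = 8.5616,  λ_2 = 4.4384,  λ_3 = 4;  v_1 ≈ (0.6154, 0, 0.7882)


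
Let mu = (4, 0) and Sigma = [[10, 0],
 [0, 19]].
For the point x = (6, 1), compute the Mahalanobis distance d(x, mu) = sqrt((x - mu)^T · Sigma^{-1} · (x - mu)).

Step 1 — centre the observation: (x - mu) = (2, 1).

Step 2 — invert Sigma. det(Sigma) = 10·19 - (0)² = 190.
  Sigma^{-1} = (1/det) · [[d, -b], [-b, a]] = [[0.1, 0],
 [0, 0.0526]].

Step 3 — form the quadratic (x - mu)^T · Sigma^{-1} · (x - mu):
  Sigma^{-1} · (x - mu) = (0.2, 0.0526).
  (x - mu)^T · [Sigma^{-1} · (x - mu)] = (2)·(0.2) + (1)·(0.0526) = 0.4526.

Step 4 — take square root: d = √(0.4526) ≈ 0.6728.

d(x, mu) = √(0.4526) ≈ 0.6728


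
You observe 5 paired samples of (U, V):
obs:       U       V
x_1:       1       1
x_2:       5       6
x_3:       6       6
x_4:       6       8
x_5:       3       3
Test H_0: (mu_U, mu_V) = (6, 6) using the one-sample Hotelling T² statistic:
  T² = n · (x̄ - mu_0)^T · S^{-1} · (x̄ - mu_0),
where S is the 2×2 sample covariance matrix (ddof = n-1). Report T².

Step 1 — sample mean vector:
  mean(U) = (1 + 5 + 6 + 6 + 3) / 5 = 21/5 = 4.2
  mean(V) = (1 + 6 + 6 + 8 + 3) / 5 = 24/5 = 4.8
  x̄ = (4.2, 4.8),  deviation x̄ - mu_0 = (4.2, 4.8) - (6, 6) = (-1.8, -1.2).

Step 2 — sample covariance matrix, S[i,j] = (1/(n-1)) · Σ_k (x_{k,i} - mean_i) · (x_{k,j} - mean_j), divisor n-1 = 4:
  S[U,U] = ((-3.2)·(-3.2) + (0.8)·(0.8) + (1.8)·(1.8) + (1.8)·(1.8) + (-1.2)·(-1.2)) / 4 = 18.8/4 = 4.7
  S[U,V] = ((-3.2)·(-3.8) + (0.8)·(1.2) + (1.8)·(1.2) + (1.8)·(3.2) + (-1.2)·(-1.8)) / 4 = 23.2/4 = 5.8
  S[V,V] = ((-3.8)·(-3.8) + (1.2)·(1.2) + (1.2)·(1.2) + (3.2)·(3.2) + (-1.8)·(-1.8)) / 4 = 30.8/4 = 7.7
  S = [[4.7, 5.8],
 [5.8, 7.7]].

Step 3 — invert S. det(S) = 4.7·7.7 - (5.8)² = 2.55.
  S^{-1} = (1/det) · [[d, -b], [-b, a]] = [[3.0196, -2.2745],
 [-2.2745, 1.8431]].

Step 4 — quadratic form (x̄ - mu_0)^T · S^{-1} · (x̄ - mu_0):
  S^{-1} · (x̄ - mu_0) = (-2.7059, 1.8824),
  (x̄ - mu_0)^T · [...] = (-1.8)·(-2.7059) + (-1.2)·(1.8824) = 2.6118.

Step 5 — scale by n: T² = 5 · 2.6118 = 13.0588.

T² ≈ 13.0588
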